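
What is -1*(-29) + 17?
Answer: 46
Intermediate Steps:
-1*(-29) + 17 = 29 + 17 = 46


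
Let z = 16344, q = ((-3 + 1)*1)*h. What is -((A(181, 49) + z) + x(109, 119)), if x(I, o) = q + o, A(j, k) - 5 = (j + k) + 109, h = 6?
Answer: -16795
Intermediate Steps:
A(j, k) = 114 + j + k (A(j, k) = 5 + ((j + k) + 109) = 5 + (109 + j + k) = 114 + j + k)
q = -12 (q = ((-3 + 1)*1)*6 = -2*1*6 = -2*6 = -12)
x(I, o) = -12 + o
-((A(181, 49) + z) + x(109, 119)) = -(((114 + 181 + 49) + 16344) + (-12 + 119)) = -((344 + 16344) + 107) = -(16688 + 107) = -1*16795 = -16795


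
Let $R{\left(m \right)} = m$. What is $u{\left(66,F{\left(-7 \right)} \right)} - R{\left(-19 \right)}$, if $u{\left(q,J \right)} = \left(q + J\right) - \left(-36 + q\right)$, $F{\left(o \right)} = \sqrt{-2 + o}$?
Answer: $55 + 3 i \approx 55.0 + 3.0 i$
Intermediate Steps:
$u{\left(q,J \right)} = 36 + J$ ($u{\left(q,J \right)} = \left(J + q\right) - \left(-36 + q\right) = 36 + J$)
$u{\left(66,F{\left(-7 \right)} \right)} - R{\left(-19 \right)} = \left(36 + \sqrt{-2 - 7}\right) - -19 = \left(36 + \sqrt{-9}\right) + 19 = \left(36 + 3 i\right) + 19 = 55 + 3 i$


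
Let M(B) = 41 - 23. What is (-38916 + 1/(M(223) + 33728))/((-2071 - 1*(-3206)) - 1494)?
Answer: 1313259335/12114814 ≈ 108.40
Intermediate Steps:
M(B) = 18
(-38916 + 1/(M(223) + 33728))/((-2071 - 1*(-3206)) - 1494) = (-38916 + 1/(18 + 33728))/((-2071 - 1*(-3206)) - 1494) = (-38916 + 1/33746)/((-2071 + 3206) - 1494) = (-38916 + 1/33746)/(1135 - 1494) = -1313259335/33746/(-359) = -1313259335/33746*(-1/359) = 1313259335/12114814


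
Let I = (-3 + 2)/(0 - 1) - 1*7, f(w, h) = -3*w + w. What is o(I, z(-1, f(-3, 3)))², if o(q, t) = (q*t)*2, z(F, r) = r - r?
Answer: 0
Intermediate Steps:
f(w, h) = -2*w
z(F, r) = 0
I = -6 (I = -1/(-1) - 7 = -1*(-1) - 7 = 1 - 7 = -6)
o(q, t) = 2*q*t
o(I, z(-1, f(-3, 3)))² = (2*(-6)*0)² = 0² = 0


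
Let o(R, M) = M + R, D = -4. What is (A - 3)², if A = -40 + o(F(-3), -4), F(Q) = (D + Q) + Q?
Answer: 3249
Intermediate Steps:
F(Q) = -4 + 2*Q (F(Q) = (-4 + Q) + Q = -4 + 2*Q)
A = -54 (A = -40 + (-4 + (-4 + 2*(-3))) = -40 + (-4 + (-4 - 6)) = -40 + (-4 - 10) = -40 - 14 = -54)
(A - 3)² = (-54 - 3)² = (-57)² = 3249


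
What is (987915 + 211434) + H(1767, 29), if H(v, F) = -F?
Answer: 1199320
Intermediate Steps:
(987915 + 211434) + H(1767, 29) = (987915 + 211434) - 1*29 = 1199349 - 29 = 1199320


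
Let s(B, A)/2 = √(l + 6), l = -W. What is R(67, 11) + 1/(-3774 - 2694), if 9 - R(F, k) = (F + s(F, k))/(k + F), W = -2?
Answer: 684517/84084 - 2*√2/39 ≈ 8.0683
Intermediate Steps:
l = 2 (l = -1*(-2) = 2)
s(B, A) = 4*√2 (s(B, A) = 2*√(2 + 6) = 2*√8 = 2*(2*√2) = 4*√2)
R(F, k) = 9 - (F + 4*√2)/(F + k) (R(F, k) = 9 - (F + 4*√2)/(k + F) = 9 - (F + 4*√2)/(F + k))
R(67, 11) + 1/(-3774 - 2694) = (-4*√2 + 8*67 + 9*11)/(67 + 11) + 1/(-3774 - 2694) = (-4*√2 + 536 + 99)/78 + 1/(-6468) = (635 - 4*√2)/78 - 1/6468 = (635/78 - 2*√2/39) - 1/6468 = 684517/84084 - 2*√2/39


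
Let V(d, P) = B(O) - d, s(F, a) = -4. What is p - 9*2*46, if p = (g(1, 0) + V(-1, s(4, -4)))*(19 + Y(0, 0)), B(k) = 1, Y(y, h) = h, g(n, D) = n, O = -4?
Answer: -771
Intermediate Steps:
V(d, P) = 1 - d
p = 57 (p = (1 + (1 - 1*(-1)))*(19 + 0) = (1 + (1 + 1))*19 = (1 + 2)*19 = 3*19 = 57)
p - 9*2*46 = 57 - 9*2*46 = 57 - 18*46 = 57 - 828 = -771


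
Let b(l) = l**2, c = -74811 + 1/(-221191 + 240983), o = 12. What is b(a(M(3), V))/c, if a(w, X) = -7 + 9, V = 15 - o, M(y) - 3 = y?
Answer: -79168/1480659311 ≈ -5.3468e-5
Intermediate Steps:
M(y) = 3 + y
V = 3 (V = 15 - 1*12 = 15 - 12 = 3)
a(w, X) = 2
c = -1480659311/19792 (c = -74811 + 1/19792 = -1480659311/19792 ≈ -74811.)
b(a(M(3), V))/c = 2**2/(-1480659311/19792) = 4*(-19792/1480659311) = -79168/1480659311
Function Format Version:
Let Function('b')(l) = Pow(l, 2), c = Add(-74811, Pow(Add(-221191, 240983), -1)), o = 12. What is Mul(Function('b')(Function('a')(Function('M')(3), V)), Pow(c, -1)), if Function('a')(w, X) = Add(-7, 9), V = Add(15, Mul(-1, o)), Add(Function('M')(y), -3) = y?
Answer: Rational(-79168, 1480659311) ≈ -5.3468e-5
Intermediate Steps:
Function('M')(y) = Add(3, y)
V = 3 (V = Add(15, Mul(-1, 12)) = Add(15, -12) = 3)
Function('a')(w, X) = 2
c = Rational(-1480659311, 19792) (c = Add(-74811, Pow(19792, -1)) = Add(-74811, Rational(1, 19792)) = Rational(-1480659311, 19792) ≈ -74811.)
Mul(Function('b')(Function('a')(Function('M')(3), V)), Pow(c, -1)) = Mul(Pow(2, 2), Pow(Rational(-1480659311, 19792), -1)) = Mul(4, Rational(-19792, 1480659311)) = Rational(-79168, 1480659311)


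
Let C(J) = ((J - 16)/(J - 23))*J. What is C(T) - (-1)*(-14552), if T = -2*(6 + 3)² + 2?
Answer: -2691176/183 ≈ -14706.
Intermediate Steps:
T = -160 (T = -2*9² + 2 = -2*81 + 2 = -162 + 2 = -160)
C(J) = J*(-16 + J)/(-23 + J) (C(J) = ((-16 + J)/(-23 + J))*J = J*(-16 + J)/(-23 + J))
C(T) - (-1)*(-14552) = -160*(-16 - 160)/(-23 - 160) - (-1)*(-14552) = -160*(-176)/(-183) - 1*14552 = -160*(-1/183)*(-176) - 14552 = -28160/183 - 14552 = -2691176/183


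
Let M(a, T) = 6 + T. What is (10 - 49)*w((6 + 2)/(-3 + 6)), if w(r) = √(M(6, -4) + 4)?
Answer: -39*√6 ≈ -95.530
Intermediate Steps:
w(r) = √6 (w(r) = √((6 - 4) + 4) = √(2 + 4) = √6)
(10 - 49)*w((6 + 2)/(-3 + 6)) = (10 - 49)*√6 = -39*√6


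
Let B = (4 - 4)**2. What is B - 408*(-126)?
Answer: 51408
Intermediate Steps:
B = 0 (B = 0**2 = 0)
B - 408*(-126) = 0 - 408*(-126) = 0 + 51408 = 51408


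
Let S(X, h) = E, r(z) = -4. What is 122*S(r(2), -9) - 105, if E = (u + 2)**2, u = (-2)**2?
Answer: 4287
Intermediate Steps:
u = 4
E = 36 (E = (4 + 2)**2 = 6**2 = 36)
S(X, h) = 36
122*S(r(2), -9) - 105 = 122*36 - 105 = 4392 - 105 = 4287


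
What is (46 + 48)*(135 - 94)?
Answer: 3854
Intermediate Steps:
(46 + 48)*(135 - 94) = 94*41 = 3854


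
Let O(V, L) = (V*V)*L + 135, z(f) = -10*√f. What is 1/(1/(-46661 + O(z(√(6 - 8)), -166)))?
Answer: -46526 - 16600*I*√2 ≈ -46526.0 - 23476.0*I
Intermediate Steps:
O(V, L) = 135 + L*V² (O(V, L) = V²*L + 135 = L*V² + 135 = 135 + L*V²)
1/(1/(-46661 + O(z(√(6 - 8)), -166))) = 1/(1/(-46661 + (135 - 166*100*√(6 - 8)))) = 1/(1/(-46661 + (135 - 166*100*I*√2))) = 1/(1/(-46661 + (135 - 16600*I*√2))) = 1/(1/(-46526 - 16600*I*√2)) = -46526 - 16600*I*√2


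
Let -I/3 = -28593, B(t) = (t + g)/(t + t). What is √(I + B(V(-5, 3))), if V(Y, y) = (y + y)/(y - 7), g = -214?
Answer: √3090630/6 ≈ 293.00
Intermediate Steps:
V(Y, y) = 2*y/(-7 + y) (V(Y, y) = (2*y)/(-7 + y) = 2*y/(-7 + y))
B(t) = (-214 + t)/(2*t) (B(t) = (t - 214)/(t + t) = (-214 + t)/((2*t)) = (-214 + t)*(1/(2*t)) = (-214 + t)/(2*t))
I = 85779 (I = -3*(-28593) = 85779)
√(I + B(V(-5, 3))) = √(85779 + (-214 + 2*3/(-7 + 3))/(2*((2*3/(-7 + 3))))) = √(85779 + (-214 + 2*3/(-4))/(2*((2*3/(-4))))) = √(85779 + (-214 + 2*3*(-¼))/(2*((2*3*(-¼))))) = √(85779 + (-214 - 3/2)/(2*(-3/2))) = √(85779 + (½)*(-⅔)*(-431/2)) = √(85779 + 431/6) = √(515105/6) = √3090630/6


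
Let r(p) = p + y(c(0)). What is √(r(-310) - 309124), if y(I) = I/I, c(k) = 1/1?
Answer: I*√309433 ≈ 556.27*I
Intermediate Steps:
c(k) = 1
y(I) = 1
r(p) = 1 + p (r(p) = p + 1 = 1 + p)
√(r(-310) - 309124) = √((1 - 310) - 309124) = √(-309 - 309124) = √(-309433) = I*√309433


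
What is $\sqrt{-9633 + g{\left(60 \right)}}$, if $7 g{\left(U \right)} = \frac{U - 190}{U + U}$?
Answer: $\frac{i \sqrt{16992885}}{42} \approx 98.149 i$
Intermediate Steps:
$g{\left(U \right)} = \frac{-190 + U}{14 U}$ ($g{\left(U \right)} = \frac{\left(U - 190\right) \frac{1}{U + U}}{7} = \frac{\left(-190 + U\right) \frac{1}{2 U}}{7} = \frac{\frac{1}{2} \frac{1}{U} \left(-190 + U\right)}{7} = \frac{-190 + U}{14 U}$)
$\sqrt{-9633 + g{\left(60 \right)}} = \sqrt{-9633 + \frac{-190 + 60}{14 \cdot 60}} = \sqrt{-9633 + \frac{1}{14} \cdot \frac{1}{60} \left(-130\right)} = \sqrt{-9633 - \frac{13}{84}} = \sqrt{- \frac{809185}{84}} = \frac{i \sqrt{16992885}}{42}$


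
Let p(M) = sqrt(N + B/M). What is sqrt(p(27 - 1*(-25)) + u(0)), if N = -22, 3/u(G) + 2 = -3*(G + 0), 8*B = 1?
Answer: sqrt(-4056 + 26*I*sqrt(237926))/52 ≈ 1.3085 + 1.7922*I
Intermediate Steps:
B = 1/8 (B = (1/8)*1 = 1/8 ≈ 0.12500)
u(G) = 3/(-2 - 3*G) (u(G) = 3/(-2 - 3*(G + 0)) = 3/(-2 - 3*G))
p(M) = sqrt(-22 + 1/(8*M))
sqrt(p(27 - 1*(-25)) + u(0)) = sqrt(sqrt(-352 + 2/(27 - 1*(-25)))/4 - 3/(2 + 3*0)) = sqrt(sqrt(-352 + 2/(27 + 25))/4 - 3/(2 + 0)) = sqrt(sqrt(-352 + 2/52)/4 - 3/2) = sqrt(sqrt(-352 + 2*(1/52))/4 - 3*1/2) = sqrt(sqrt(-352 + 1/26)/4 - 3/2) = sqrt(sqrt(-9151/26)/4 - 3/2) = sqrt((I*sqrt(237926)/26)/4 - 3/2) = sqrt(I*sqrt(237926)/104 - 3/2) = sqrt(-3/2 + I*sqrt(237926)/104)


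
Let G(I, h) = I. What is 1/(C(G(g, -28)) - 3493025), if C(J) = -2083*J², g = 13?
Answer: -1/3845052 ≈ -2.6007e-7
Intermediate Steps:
1/(C(G(g, -28)) - 3493025) = 1/(-2083*13² - 3493025) = 1/(-2083*169 - 3493025) = 1/(-352027 - 3493025) = 1/(-3845052) = -1/3845052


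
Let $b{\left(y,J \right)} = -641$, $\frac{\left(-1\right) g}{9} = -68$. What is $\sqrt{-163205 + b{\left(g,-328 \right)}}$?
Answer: $i \sqrt{163846} \approx 404.78 i$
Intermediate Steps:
$g = 612$ ($g = \left(-9\right) \left(-68\right) = 612$)
$\sqrt{-163205 + b{\left(g,-328 \right)}} = \sqrt{-163205 - 641} = \sqrt{-163846} = i \sqrt{163846}$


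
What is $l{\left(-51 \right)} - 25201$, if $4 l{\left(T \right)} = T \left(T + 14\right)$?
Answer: $- \frac{98917}{4} \approx -24729.0$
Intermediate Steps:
$l{\left(T \right)} = \frac{T \left(14 + T\right)}{4}$ ($l{\left(T \right)} = \frac{T \left(T + 14\right)}{4} = \frac{T \left(14 + T\right)}{4}$)
$l{\left(-51 \right)} - 25201 = \frac{1}{4} \left(-51\right) \left(14 - 51\right) - 25201 = \frac{1}{4} \left(-51\right) \left(-37\right) - 25201 = \frac{1887}{4} - 25201 = - \frac{98917}{4}$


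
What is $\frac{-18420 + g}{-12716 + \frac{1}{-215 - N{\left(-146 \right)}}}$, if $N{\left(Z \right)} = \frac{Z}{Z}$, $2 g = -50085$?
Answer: $\frac{9387900}{2746657} \approx 3.4179$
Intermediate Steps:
$g = - \frac{50085}{2}$ ($g = \frac{1}{2} \left(-50085\right) = - \frac{50085}{2} \approx -25043.0$)
$N{\left(Z \right)} = 1$
$\frac{-18420 + g}{-12716 + \frac{1}{-215 - N{\left(-146 \right)}}} = \frac{-18420 - \frac{50085}{2}}{-12716 + \frac{1}{-215 - 1}} = - \frac{86925}{2 \left(-12716 + \frac{1}{-215 - 1}\right)} = - \frac{86925}{2 \left(-12716 + \frac{1}{-216}\right)} = - \frac{86925}{2 \left(-12716 - \frac{1}{216}\right)} = - \frac{86925}{2 \left(- \frac{2746657}{216}\right)} = \left(- \frac{86925}{2}\right) \left(- \frac{216}{2746657}\right) = \frac{9387900}{2746657}$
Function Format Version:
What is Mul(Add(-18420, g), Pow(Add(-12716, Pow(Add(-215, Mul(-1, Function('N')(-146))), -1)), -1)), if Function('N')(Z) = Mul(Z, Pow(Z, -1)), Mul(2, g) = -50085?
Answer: Rational(9387900, 2746657) ≈ 3.4179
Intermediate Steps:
g = Rational(-50085, 2) (g = Mul(Rational(1, 2), -50085) = Rational(-50085, 2) ≈ -25043.)
Function('N')(Z) = 1
Mul(Add(-18420, g), Pow(Add(-12716, Pow(Add(-215, Mul(-1, Function('N')(-146))), -1)), -1)) = Mul(Add(-18420, Rational(-50085, 2)), Pow(Add(-12716, Pow(Add(-215, Mul(-1, 1)), -1)), -1)) = Mul(Rational(-86925, 2), Pow(Add(-12716, Pow(Add(-215, -1), -1)), -1)) = Mul(Rational(-86925, 2), Pow(Add(-12716, Pow(-216, -1)), -1)) = Mul(Rational(-86925, 2), Pow(Add(-12716, Rational(-1, 216)), -1)) = Mul(Rational(-86925, 2), Pow(Rational(-2746657, 216), -1)) = Mul(Rational(-86925, 2), Rational(-216, 2746657)) = Rational(9387900, 2746657)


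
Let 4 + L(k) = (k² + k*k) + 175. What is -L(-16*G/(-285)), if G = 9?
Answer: -1547883/9025 ≈ -171.51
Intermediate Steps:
L(k) = 171 + 2*k² (L(k) = -4 + ((k² + k*k) + 175) = -4 + ((k² + k²) + 175) = -4 + (2*k² + 175) = -4 + (175 + 2*k²) = 171 + 2*k²)
-L(-16*G/(-285)) = -(171 + 2*(-16*9/(-285))²) = -(171 + 2*(-144*(-1/285))²) = -(171 + 2*(48/95)²) = -(171 + 2*(2304/9025)) = -(171 + 4608/9025) = -1*1547883/9025 = -1547883/9025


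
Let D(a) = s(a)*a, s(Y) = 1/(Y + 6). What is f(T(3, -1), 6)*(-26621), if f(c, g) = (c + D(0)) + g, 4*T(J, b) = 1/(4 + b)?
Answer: -1943333/12 ≈ -1.6194e+5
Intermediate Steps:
s(Y) = 1/(6 + Y)
D(a) = a/(6 + a)
T(J, b) = 1/(4*(4 + b))
f(c, g) = c + g (f(c, g) = (c + 0/(6 + 0)) + g = (c + 0/6) + g = (c + 0*(⅙)) + g = (c + 0) + g = c + g)
f(T(3, -1), 6)*(-26621) = (1/(4*(4 - 1)) + 6)*(-26621) = ((¼)/3 + 6)*(-26621) = ((¼)*(⅓) + 6)*(-26621) = (1/12 + 6)*(-26621) = (73/12)*(-26621) = -1943333/12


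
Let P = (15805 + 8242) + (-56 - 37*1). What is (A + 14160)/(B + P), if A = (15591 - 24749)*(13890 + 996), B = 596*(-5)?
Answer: -68155914/10487 ≈ -6499.1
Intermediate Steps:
B = -2980
P = 23954 (P = 24047 + (-56 - 37) = 24047 - 93 = 23954)
A = -136325988 (A = -9158*14886 = -136325988)
(A + 14160)/(B + P) = (-136325988 + 14160)/(-2980 + 23954) = -136311828/20974 = -136311828*1/20974 = -68155914/10487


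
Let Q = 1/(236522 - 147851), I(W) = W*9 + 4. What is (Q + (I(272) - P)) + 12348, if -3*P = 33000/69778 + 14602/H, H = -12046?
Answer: 91921313425336158/6211002963979 ≈ 14800.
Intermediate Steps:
I(W) = 4 + 9*W (I(W) = 9*W + 4 = 4 + 9*W)
P = 155345089/630409341 (P = -(33000/69778 + 14602/(-12046))/3 = -(33000*(1/69778) + 14602*(-1/12046))/3 = -(16500/34889 - 7301/6023)/3 = -1/3*(-155345089/210136447) = 155345089/630409341 ≈ 0.24642)
Q = 1/88671 ≈ 1.1278e-5
(Q + (I(272) - P)) + 12348 = (1/88671 + ((4 + 9*272) - 1*155345089/630409341)) + 12348 = (1/88671 + ((4 + 2448) - 155345089/630409341)) + 12348 = (1/88671 + (2452 - 155345089/630409341)) + 12348 = (1/88671 + 1545608359043/630409341) + 12348 = 15227848826123466/6211002963979 + 12348 = 91921313425336158/6211002963979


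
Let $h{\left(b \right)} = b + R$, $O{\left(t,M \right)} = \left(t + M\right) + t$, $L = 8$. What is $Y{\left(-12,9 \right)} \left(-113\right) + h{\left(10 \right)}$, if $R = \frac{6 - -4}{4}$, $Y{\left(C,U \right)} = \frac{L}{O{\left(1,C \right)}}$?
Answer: $\frac{1029}{10} \approx 102.9$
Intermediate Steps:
$O{\left(t,M \right)} = M + 2 t$ ($O{\left(t,M \right)} = \left(M + t\right) + t = M + 2 t$)
$Y{\left(C,U \right)} = \frac{8}{2 + C}$ ($Y{\left(C,U \right)} = \frac{8}{C + 2 \cdot 1} = \frac{8}{C + 2} = \frac{8}{2 + C}$)
$R = \frac{5}{2}$ ($R = \left(6 + 4\right) \frac{1}{4} = 10 \cdot \frac{1}{4} = \frac{5}{2} \approx 2.5$)
$h{\left(b \right)} = \frac{5}{2} + b$ ($h{\left(b \right)} = b + \frac{5}{2} = \frac{5}{2} + b$)
$Y{\left(-12,9 \right)} \left(-113\right) + h{\left(10 \right)} = \frac{8}{2 - 12} \left(-113\right) + \left(\frac{5}{2} + 10\right) = \frac{8}{-10} \left(-113\right) + \frac{25}{2} = 8 \left(- \frac{1}{10}\right) \left(-113\right) + \frac{25}{2} = \left(- \frac{4}{5}\right) \left(-113\right) + \frac{25}{2} = \frac{452}{5} + \frac{25}{2} = \frac{1029}{10}$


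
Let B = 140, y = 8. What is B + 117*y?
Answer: 1076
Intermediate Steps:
B + 117*y = 140 + 117*8 = 140 + 936 = 1076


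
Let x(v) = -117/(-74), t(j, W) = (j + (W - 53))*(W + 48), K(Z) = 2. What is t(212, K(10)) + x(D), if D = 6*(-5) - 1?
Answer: 595817/74 ≈ 8051.6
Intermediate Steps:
D = -31 (D = -30 - 1 = -31)
t(j, W) = (48 + W)*(-53 + W + j) (t(j, W) = (j + (-53 + W))*(48 + W) = (-53 + W + j)*(48 + W) = (48 + W)*(-53 + W + j))
x(v) = 117/74 (x(v) = -117*(-1/74) = 117/74)
t(212, K(10)) + x(D) = (-2544 + 2² - 5*2 + 48*212 + 2*212) + 117/74 = (-2544 + 4 - 10 + 10176 + 424) + 117/74 = 8050 + 117/74 = 595817/74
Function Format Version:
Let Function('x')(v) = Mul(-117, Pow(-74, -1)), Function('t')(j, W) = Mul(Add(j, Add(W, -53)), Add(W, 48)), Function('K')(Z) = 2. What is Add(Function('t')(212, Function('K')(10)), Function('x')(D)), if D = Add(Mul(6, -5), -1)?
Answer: Rational(595817, 74) ≈ 8051.6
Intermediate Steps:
D = -31 (D = Add(-30, -1) = -31)
Function('t')(j, W) = Mul(Add(48, W), Add(-53, W, j)) (Function('t')(j, W) = Mul(Add(j, Add(-53, W)), Add(48, W)) = Mul(Add(-53, W, j), Add(48, W)) = Mul(Add(48, W), Add(-53, W, j)))
Function('x')(v) = Rational(117, 74) (Function('x')(v) = Mul(-117, Rational(-1, 74)) = Rational(117, 74))
Add(Function('t')(212, Function('K')(10)), Function('x')(D)) = Add(Add(-2544, Pow(2, 2), Mul(-5, 2), Mul(48, 212), Mul(2, 212)), Rational(117, 74)) = Add(Add(-2544, 4, -10, 10176, 424), Rational(117, 74)) = Add(8050, Rational(117, 74)) = Rational(595817, 74)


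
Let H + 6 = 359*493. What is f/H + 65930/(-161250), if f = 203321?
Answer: 2111715392/2853818625 ≈ 0.73996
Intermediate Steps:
H = 176981 (H = -6 + 359*493 = -6 + 176987 = 176981)
f/H + 65930/(-161250) = 203321/176981 + 65930/(-161250) = 203321*(1/176981) + 65930*(-1/161250) = 203321/176981 - 6593/16125 = 2111715392/2853818625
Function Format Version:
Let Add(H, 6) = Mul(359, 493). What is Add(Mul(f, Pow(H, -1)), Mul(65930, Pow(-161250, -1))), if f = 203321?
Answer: Rational(2111715392, 2853818625) ≈ 0.73996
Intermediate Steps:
H = 176981 (H = Add(-6, Mul(359, 493)) = Add(-6, 176987) = 176981)
Add(Mul(f, Pow(H, -1)), Mul(65930, Pow(-161250, -1))) = Add(Mul(203321, Pow(176981, -1)), Mul(65930, Pow(-161250, -1))) = Add(Mul(203321, Rational(1, 176981)), Mul(65930, Rational(-1, 161250))) = Add(Rational(203321, 176981), Rational(-6593, 16125)) = Rational(2111715392, 2853818625)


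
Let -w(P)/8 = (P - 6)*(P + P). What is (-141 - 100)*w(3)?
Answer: -34704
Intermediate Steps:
w(P) = -16*P*(-6 + P) (w(P) = -8*(P - 6)*(P + P) = -8*(-6 + P)*2*P = -16*P*(-6 + P))
(-141 - 100)*w(3) = (-141 - 100)*(16*3*(6 - 1*3)) = -3856*3*(6 - 3) = -3856*3*3 = -241*144 = -34704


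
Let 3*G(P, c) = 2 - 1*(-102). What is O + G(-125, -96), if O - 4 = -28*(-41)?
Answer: 3560/3 ≈ 1186.7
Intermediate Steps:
G(P, c) = 104/3 (G(P, c) = (2 - 1*(-102))/3 = (2 + 102)/3 = (⅓)*104 = 104/3)
O = 1152 (O = 4 - 28*(-41) = 4 + 1148 = 1152)
O + G(-125, -96) = 1152 + 104/3 = 3560/3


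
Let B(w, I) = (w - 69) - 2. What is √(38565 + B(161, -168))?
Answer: 3*√4295 ≈ 196.61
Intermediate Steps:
B(w, I) = -71 + w (B(w, I) = (-69 + w) - 2 = -71 + w)
√(38565 + B(161, -168)) = √(38565 + (-71 + 161)) = √(38565 + 90) = √38655 = 3*√4295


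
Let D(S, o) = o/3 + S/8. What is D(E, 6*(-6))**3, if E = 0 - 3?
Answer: -970299/512 ≈ -1895.1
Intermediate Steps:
E = -3
D(S, o) = o/3 + S/8 (D(S, o) = o*(1/3) + S*(1/8) = o/3 + S/8)
D(E, 6*(-6))**3 = ((6*(-6))/3 + (1/8)*(-3))**3 = ((1/3)*(-36) - 3/8)**3 = (-12 - 3/8)**3 = (-99/8)**3 = -970299/512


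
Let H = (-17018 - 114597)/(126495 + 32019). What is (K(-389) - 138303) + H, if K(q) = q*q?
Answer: 2063403637/158514 ≈ 13017.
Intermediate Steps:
K(q) = q²
H = -131615/158514 ≈ -0.83031
(K(-389) - 138303) + H = ((-389)² - 138303) - 131615/158514 = (151321 - 138303) - 131615/158514 = 13018 - 131615/158514 = 2063403637/158514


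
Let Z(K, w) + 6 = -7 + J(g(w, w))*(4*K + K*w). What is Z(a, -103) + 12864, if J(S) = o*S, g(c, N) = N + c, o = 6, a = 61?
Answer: 7477055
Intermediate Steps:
J(S) = 6*S
Z(K, w) = -13 + 12*w*(4*K + K*w) (Z(K, w) = -6 + (-7 + (6*(w + w))*(4*K + K*w)) = -6 + (-7 + (6*(2*w))*(4*K + K*w)) = -6 + (-7 + (12*w)*(4*K + K*w)) = -6 + (-7 + 12*w*(4*K + K*w)) = -13 + 12*w*(4*K + K*w))
Z(a, -103) + 12864 = (-13 + 12*61*(-103)**2 + 48*61*(-103)) + 12864 = (-13 + 12*61*10609 - 301584) + 12864 = (-13 + 7765788 - 301584) + 12864 = 7464191 + 12864 = 7477055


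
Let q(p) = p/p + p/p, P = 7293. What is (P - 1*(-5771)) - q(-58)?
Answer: 13062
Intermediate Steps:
q(p) = 2 (q(p) = 1 + 1 = 2)
(P - 1*(-5771)) - q(-58) = (7293 - 1*(-5771)) - 1*2 = (7293 + 5771) - 2 = 13064 - 2 = 13062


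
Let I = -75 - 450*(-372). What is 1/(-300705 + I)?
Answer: -1/133380 ≈ -7.4974e-6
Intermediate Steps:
I = 167325 (I = -75 + 167400 = 167325)
1/(-300705 + I) = 1/(-300705 + 167325) = 1/(-133380) = -1/133380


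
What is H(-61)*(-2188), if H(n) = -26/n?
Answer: -56888/61 ≈ -932.59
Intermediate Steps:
H(-61)*(-2188) = -26/(-61)*(-2188) = -26*(-1/61)*(-2188) = (26/61)*(-2188) = -56888/61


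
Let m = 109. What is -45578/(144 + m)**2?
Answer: -45578/64009 ≈ -0.71206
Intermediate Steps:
-45578/(144 + m)**2 = -45578/(144 + 109)**2 = -45578/(253**2) = -45578/64009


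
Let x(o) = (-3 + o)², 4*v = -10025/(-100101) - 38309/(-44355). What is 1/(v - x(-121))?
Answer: -1479993285/22756020131153 ≈ -6.5037e-5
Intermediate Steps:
v = 356619007/1479993285 (v = (-10025/(-100101) - 38309/(-44355))/4 = (-10025*(-1/100101) - 38309*(-1/44355))/4 = (10025/100101 + 38309/44355)/4 = (¼)*(1426476028/1479993285) = 356619007/1479993285 ≈ 0.24096)
1/(v - x(-121)) = 1/(356619007/1479993285 - (-3 - 121)²) = 1/(356619007/1479993285 - 1*(-124)²) = 1/(356619007/1479993285 - 1*15376) = 1/(356619007/1479993285 - 15376) = 1/(-22756020131153/1479993285) = -1479993285/22756020131153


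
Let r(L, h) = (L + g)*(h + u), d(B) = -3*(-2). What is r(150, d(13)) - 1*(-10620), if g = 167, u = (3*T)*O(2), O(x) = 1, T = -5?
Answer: 7767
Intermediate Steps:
d(B) = 6
u = -15 (u = (3*(-5))*1 = -15*1 = -15)
r(L, h) = (-15 + h)*(167 + L) (r(L, h) = (L + 167)*(h - 15) = (167 + L)*(-15 + h) = (-15 + h)*(167 + L))
r(150, d(13)) - 1*(-10620) = (-2505 - 15*150 + 167*6 + 150*6) - 1*(-10620) = (-2505 - 2250 + 1002 + 900) + 10620 = -2853 + 10620 = 7767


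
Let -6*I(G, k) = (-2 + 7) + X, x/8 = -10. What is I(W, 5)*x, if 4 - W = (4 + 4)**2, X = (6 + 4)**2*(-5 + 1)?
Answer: -15800/3 ≈ -5266.7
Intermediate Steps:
x = -80 (x = 8*(-10) = -80)
X = -400 (X = 10**2*(-4) = 100*(-4) = -400)
W = -60 (W = 4 - (4 + 4)**2 = 4 - 1*8**2 = 4 - 1*64 = 4 - 64 = -60)
I(G, k) = 395/6 (I(G, k) = -((-2 + 7) - 400)/6 = -(5 - 400)/6 = -1/6*(-395) = 395/6)
I(W, 5)*x = (395/6)*(-80) = -15800/3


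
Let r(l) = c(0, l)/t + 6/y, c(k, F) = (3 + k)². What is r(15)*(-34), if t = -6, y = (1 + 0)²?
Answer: -153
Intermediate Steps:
y = 1 (y = 1² = 1)
r(l) = 9/2 (r(l) = (3 + 0)²/(-6) + 6/1 = 3²*(-⅙) + 6*1 = 9*(-⅙) + 6 = -3/2 + 6 = 9/2)
r(15)*(-34) = (9/2)*(-34) = -153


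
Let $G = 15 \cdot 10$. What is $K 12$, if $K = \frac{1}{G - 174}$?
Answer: $- \frac{1}{2} \approx -0.5$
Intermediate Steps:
$G = 150$
$K = - \frac{1}{24}$ ($K = \frac{1}{150 - 174} = \frac{1}{-24} = - \frac{1}{24} \approx -0.041667$)
$K 12 = \left(- \frac{1}{24}\right) 12 = - \frac{1}{2}$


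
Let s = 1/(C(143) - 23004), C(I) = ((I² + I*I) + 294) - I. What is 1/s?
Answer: 18045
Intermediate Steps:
C(I) = 294 - I + 2*I² (C(I) = ((I² + I²) + 294) - I = (2*I² + 294) - I = (294 + 2*I²) - I = 294 - I + 2*I²)
s = 1/18045 (s = 1/((294 - 1*143 + 2*143²) - 23004) = 1/((294 - 143 + 2*20449) - 23004) = 1/((294 - 143 + 40898) - 23004) = 1/(41049 - 23004) = 1/18045 ≈ 5.5417e-5)
1/s = 1/(1/18045) = 18045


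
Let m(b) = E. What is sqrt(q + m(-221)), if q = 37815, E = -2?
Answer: sqrt(37813) ≈ 194.46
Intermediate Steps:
m(b) = -2
sqrt(q + m(-221)) = sqrt(37815 - 2) = sqrt(37813)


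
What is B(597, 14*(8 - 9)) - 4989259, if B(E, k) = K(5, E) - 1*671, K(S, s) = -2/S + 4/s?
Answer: -14894942224/2985 ≈ -4.9899e+6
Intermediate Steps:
B(E, k) = -3357/5 + 4/E (B(E, k) = (-2/5 + 4/E) - 1*671 = (-2*1/5 + 4/E) - 671 = (-2/5 + 4/E) - 671 = -3357/5 + 4/E)
B(597, 14*(8 - 9)) - 4989259 = (-3357/5 + 4/597) - 4989259 = -2004109/2985 - 4989259 = -14894942224/2985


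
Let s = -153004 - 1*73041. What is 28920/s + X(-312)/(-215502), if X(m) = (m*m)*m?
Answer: 228635150664/1623771653 ≈ 140.80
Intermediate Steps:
s = -226045 (s = -153004 - 73041 = -226045)
X(m) = m³ (X(m) = m²*m = m³)
28920/s + X(-312)/(-215502) = 28920/(-226045) + (-312)³/(-215502) = 28920*(-1/226045) - 30371328*(-1/215502) = -5784/45209 + 5061888/35917 = 228635150664/1623771653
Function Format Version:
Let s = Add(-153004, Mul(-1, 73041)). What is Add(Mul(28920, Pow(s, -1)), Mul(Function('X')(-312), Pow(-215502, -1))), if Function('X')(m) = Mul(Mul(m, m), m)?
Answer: Rational(228635150664, 1623771653) ≈ 140.80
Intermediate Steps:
s = -226045 (s = Add(-153004, -73041) = -226045)
Function('X')(m) = Pow(m, 3) (Function('X')(m) = Mul(Pow(m, 2), m) = Pow(m, 3))
Add(Mul(28920, Pow(s, -1)), Mul(Function('X')(-312), Pow(-215502, -1))) = Add(Mul(28920, Pow(-226045, -1)), Mul(Pow(-312, 3), Pow(-215502, -1))) = Add(Mul(28920, Rational(-1, 226045)), Mul(-30371328, Rational(-1, 215502))) = Add(Rational(-5784, 45209), Rational(5061888, 35917)) = Rational(228635150664, 1623771653)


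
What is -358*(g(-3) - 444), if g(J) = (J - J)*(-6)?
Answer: 158952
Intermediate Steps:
g(J) = 0 (g(J) = 0*(-6) = 0)
-358*(g(-3) - 444) = -358*(0 - 444) = -358*(-444) = 158952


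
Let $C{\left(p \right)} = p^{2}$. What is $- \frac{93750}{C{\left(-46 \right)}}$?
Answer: $- \frac{46875}{1058} \approx -44.305$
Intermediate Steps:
$- \frac{93750}{C{\left(-46 \right)}} = - \frac{93750}{\left(-46\right)^{2}} = - \frac{93750}{2116} = \left(-93750\right) \frac{1}{2116} = - \frac{46875}{1058}$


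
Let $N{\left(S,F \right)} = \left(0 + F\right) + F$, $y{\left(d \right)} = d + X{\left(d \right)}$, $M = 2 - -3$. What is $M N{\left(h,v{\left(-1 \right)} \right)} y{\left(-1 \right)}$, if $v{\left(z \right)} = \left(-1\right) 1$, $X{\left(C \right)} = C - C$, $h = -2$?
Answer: $10$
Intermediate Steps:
$M = 5$ ($M = 2 + 3 = 5$)
$X{\left(C \right)} = 0$
$y{\left(d \right)} = d$ ($y{\left(d \right)} = d + 0 = d$)
$v{\left(z \right)} = -1$
$N{\left(S,F \right)} = 2 F$ ($N{\left(S,F \right)} = F + F = 2 F$)
$M N{\left(h,v{\left(-1 \right)} \right)} y{\left(-1 \right)} = 5 \cdot 2 \left(-1\right) \left(-1\right) = 5 \left(-2\right) \left(-1\right) = \left(-10\right) \left(-1\right) = 10$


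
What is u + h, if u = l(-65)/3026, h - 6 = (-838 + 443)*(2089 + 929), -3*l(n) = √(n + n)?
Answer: -1192104 - I*√130/9078 ≈ -1.1921e+6 - 0.001256*I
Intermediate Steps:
l(n) = -√2*√n/3 (l(n) = -√(n + n)/3 = -√2*√n/3)
h = -1192104 (h = 6 + (-838 + 443)*(2089 + 929) = 6 - 395*3018 = 6 - 1192110 = -1192104)
u = -I*√130/9078 (u = -√2*√(-65)/3/3026 = -√2*I*√65/3*(1/3026) = -I*√130/3*(1/3026) = -I*√130/9078 ≈ -0.001256*I)
u + h = -I*√130/9078 - 1192104 = -1192104 - I*√130/9078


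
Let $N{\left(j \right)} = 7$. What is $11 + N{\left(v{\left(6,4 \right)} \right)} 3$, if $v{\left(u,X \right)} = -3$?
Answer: $32$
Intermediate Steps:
$11 + N{\left(v{\left(6,4 \right)} \right)} 3 = 11 + 7 \cdot 3 = 11 + 21 = 32$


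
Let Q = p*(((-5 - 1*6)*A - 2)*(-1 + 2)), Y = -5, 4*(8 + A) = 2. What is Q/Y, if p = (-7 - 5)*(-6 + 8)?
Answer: 1932/5 ≈ 386.40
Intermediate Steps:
A = -15/2 (A = -8 + (1/4)*2 = -8 + 1/2 = -15/2 ≈ -7.5000)
p = -24 (p = -12*2 = -24)
Q = -1932 (Q = -24*((-5 - 1*6)*(-15/2) - 2)*(-1 + 2) = -24*((-5 - 6)*(-15/2) - 2) = -24*(-11*(-15/2) - 2) = -24*(165/2 - 2) = -1932 ≈ -1932.0)
Q/Y = -1932/(-5) = -1932*(-1/5) = 1932/5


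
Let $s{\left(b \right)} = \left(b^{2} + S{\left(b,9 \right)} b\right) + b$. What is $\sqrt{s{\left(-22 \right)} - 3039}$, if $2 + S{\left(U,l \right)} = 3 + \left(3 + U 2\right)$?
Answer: $i \sqrt{1697} \approx 41.195 i$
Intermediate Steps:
$S{\left(U,l \right)} = 4 + 2 U$ ($S{\left(U,l \right)} = -2 + \left(3 + \left(3 + U 2\right)\right) = -2 + \left(3 + \left(3 + 2 U\right)\right) = -2 + \left(6 + 2 U\right) = 4 + 2 U$)
$s{\left(b \right)} = b + b^{2} + b \left(4 + 2 b\right)$ ($s{\left(b \right)} = \left(b^{2} + \left(4 + 2 b\right) b\right) + b = \left(b^{2} + b \left(4 + 2 b\right)\right) + b = b + b^{2} + b \left(4 + 2 b\right)$)
$\sqrt{s{\left(-22 \right)} - 3039} = \sqrt{- 22 \left(5 + 3 \left(-22\right)\right) - 3039} = \sqrt{- 22 \left(5 - 66\right) - 3039} = \sqrt{\left(-22\right) \left(-61\right) - 3039} = \sqrt{1342 - 3039} = \sqrt{-1697} = i \sqrt{1697}$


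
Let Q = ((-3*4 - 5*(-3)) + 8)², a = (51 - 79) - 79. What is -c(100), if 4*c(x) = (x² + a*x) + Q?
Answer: 579/4 ≈ 144.75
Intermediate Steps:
a = -107 (a = -28 - 79 = -107)
Q = 121 (Q = ((-12 + 15) + 8)² = (3 + 8)² = 11² = 121)
c(x) = 121/4 - 107*x/4 + x²/4 (c(x) = ((x² - 107*x) + 121)/4 = (121 + x² - 107*x)/4 = 121/4 - 107*x/4 + x²/4)
-c(100) = -(121/4 - 107/4*100 + (¼)*100²) = -(121/4 - 2675 + (¼)*10000) = -(121/4 - 2675 + 2500) = -1*(-579/4) = 579/4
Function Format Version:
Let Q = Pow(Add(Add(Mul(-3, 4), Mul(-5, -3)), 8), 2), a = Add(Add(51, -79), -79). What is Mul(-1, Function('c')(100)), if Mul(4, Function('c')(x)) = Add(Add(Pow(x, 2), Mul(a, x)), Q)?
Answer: Rational(579, 4) ≈ 144.75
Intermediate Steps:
a = -107 (a = Add(-28, -79) = -107)
Q = 121 (Q = Pow(Add(Add(-12, 15), 8), 2) = Pow(Add(3, 8), 2) = Pow(11, 2) = 121)
Function('c')(x) = Add(Rational(121, 4), Mul(Rational(-107, 4), x), Mul(Rational(1, 4), Pow(x, 2))) (Function('c')(x) = Mul(Rational(1, 4), Add(Add(Pow(x, 2), Mul(-107, x)), 121)) = Mul(Rational(1, 4), Add(121, Pow(x, 2), Mul(-107, x))) = Add(Rational(121, 4), Mul(Rational(-107, 4), x), Mul(Rational(1, 4), Pow(x, 2))))
Mul(-1, Function('c')(100)) = Mul(-1, Add(Rational(121, 4), Mul(Rational(-107, 4), 100), Mul(Rational(1, 4), Pow(100, 2)))) = Mul(-1, Add(Rational(121, 4), -2675, Mul(Rational(1, 4), 10000))) = Mul(-1, Add(Rational(121, 4), -2675, 2500)) = Mul(-1, Rational(-579, 4)) = Rational(579, 4)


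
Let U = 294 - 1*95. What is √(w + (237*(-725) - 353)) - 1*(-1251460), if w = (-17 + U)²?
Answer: 1251460 + I*√139054 ≈ 1.2515e+6 + 372.9*I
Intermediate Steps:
U = 199 (U = 294 - 95 = 199)
w = 33124 (w = (-17 + 199)² = 182² = 33124)
√(w + (237*(-725) - 353)) - 1*(-1251460) = √(33124 + (237*(-725) - 353)) - 1*(-1251460) = √(33124 + (-171825 - 353)) + 1251460 = √(33124 - 172178) + 1251460 = √(-139054) + 1251460 = I*√139054 + 1251460 = 1251460 + I*√139054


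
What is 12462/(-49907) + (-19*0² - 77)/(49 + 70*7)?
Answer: -137141/349349 ≈ -0.39256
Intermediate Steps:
12462/(-49907) + (-19*0² - 77)/(49 + 70*7) = 12462*(-1/49907) + (-19*0 - 77)/(49 + 490) = -12462/49907 + (0 - 77)/539 = -12462/49907 - 77*1/539 = -12462/49907 - ⅐ = -137141/349349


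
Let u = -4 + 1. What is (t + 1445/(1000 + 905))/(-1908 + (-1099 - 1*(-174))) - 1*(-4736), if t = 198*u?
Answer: 5112136553/1079373 ≈ 4736.2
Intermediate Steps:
u = -3
t = -594 (t = 198*(-3) = -594)
(t + 1445/(1000 + 905))/(-1908 + (-1099 - 1*(-174))) - 1*(-4736) = (-594 + 1445/(1000 + 905))/(-1908 + (-1099 - 1*(-174))) - 1*(-4736) = (-594 + 1445/1905)/(-1908 + (-1099 + 174)) + 4736 = (-594 + 1445*(1/1905))/(-1908 - 925) + 4736 = (-594 + 289/381)/(-2833) + 4736 = -226025/381*(-1/2833) + 4736 = 226025/1079373 + 4736 = 5112136553/1079373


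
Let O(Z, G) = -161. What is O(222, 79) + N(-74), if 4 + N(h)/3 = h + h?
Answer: -617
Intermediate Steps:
N(h) = -12 + 6*h (N(h) = -12 + 3*(h + h) = -12 + 3*(2*h) = -12 + 6*h)
O(222, 79) + N(-74) = -161 + (-12 + 6*(-74)) = -161 + (-12 - 444) = -161 - 456 = -617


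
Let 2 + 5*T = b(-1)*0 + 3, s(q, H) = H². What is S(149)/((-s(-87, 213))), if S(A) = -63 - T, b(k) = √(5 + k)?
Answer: 316/226845 ≈ 0.0013930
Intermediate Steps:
T = ⅕ (T = -⅖ + (√(5 - 1)*0 + 3)/5 = -⅖ + (√4*0 + 3)/5 = -⅖ + (2*0 + 3)/5 = -⅖ + (0 + 3)/5 = -⅖ + (⅕)*3 = -⅖ + ⅗ = ⅕ ≈ 0.20000)
S(A) = -316/5 (S(A) = -63 - 1*⅕ = -63 - ⅕ = -316/5)
S(149)/((-s(-87, 213))) = -316/(5*((-1*213²))) = -316/(5*((-1*45369))) = -316/5/(-45369) = -316/5*(-1/45369) = 316/226845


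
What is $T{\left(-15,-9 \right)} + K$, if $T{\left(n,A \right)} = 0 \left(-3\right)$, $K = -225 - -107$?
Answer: $-118$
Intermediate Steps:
$K = -118$ ($K = -225 + 107 = -118$)
$T{\left(n,A \right)} = 0$
$T{\left(-15,-9 \right)} + K = 0 - 118 = -118$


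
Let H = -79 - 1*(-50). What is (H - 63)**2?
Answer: 8464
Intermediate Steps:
H = -29 (H = -79 + 50 = -29)
(H - 63)**2 = (-29 - 63)**2 = (-92)**2 = 8464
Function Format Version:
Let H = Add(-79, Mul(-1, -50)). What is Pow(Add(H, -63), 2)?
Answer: 8464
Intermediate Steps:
H = -29 (H = Add(-79, 50) = -29)
Pow(Add(H, -63), 2) = Pow(Add(-29, -63), 2) = Pow(-92, 2) = 8464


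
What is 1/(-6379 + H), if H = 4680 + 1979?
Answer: 1/280 ≈ 0.0035714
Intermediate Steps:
H = 6659
1/(-6379 + H) = 1/(-6379 + 6659) = 1/280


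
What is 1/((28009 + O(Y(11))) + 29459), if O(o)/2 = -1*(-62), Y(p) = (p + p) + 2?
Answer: 1/57592 ≈ 1.7364e-5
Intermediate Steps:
Y(p) = 2 + 2*p (Y(p) = 2*p + 2 = 2 + 2*p)
O(o) = 124 (O(o) = 2*(-1*(-62)) = 2*62 = 124)
1/((28009 + O(Y(11))) + 29459) = 1/((28009 + 124) + 29459) = 1/(28133 + 29459) = 1/57592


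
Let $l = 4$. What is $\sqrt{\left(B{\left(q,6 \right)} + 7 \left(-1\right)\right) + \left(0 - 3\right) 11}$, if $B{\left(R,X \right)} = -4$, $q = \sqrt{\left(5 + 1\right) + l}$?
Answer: $2 i \sqrt{11} \approx 6.6332 i$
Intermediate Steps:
$q = \sqrt{10}$ ($q = \sqrt{\left(5 + 1\right) + 4} = \sqrt{6 + 4} = \sqrt{10} \approx 3.1623$)
$\sqrt{\left(B{\left(q,6 \right)} + 7 \left(-1\right)\right) + \left(0 - 3\right) 11} = \sqrt{\left(-4 + 7 \left(-1\right)\right) + \left(0 - 3\right) 11} = \sqrt{\left(-4 - 7\right) - 33} = \sqrt{-11 - 33} = \sqrt{-44} = 2 i \sqrt{11}$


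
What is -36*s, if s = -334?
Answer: 12024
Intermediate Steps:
-36*s = -36*(-334) = 12024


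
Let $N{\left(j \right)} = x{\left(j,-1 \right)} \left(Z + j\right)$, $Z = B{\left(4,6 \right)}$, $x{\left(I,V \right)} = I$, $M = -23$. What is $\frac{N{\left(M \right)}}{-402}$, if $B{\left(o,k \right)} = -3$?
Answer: $- \frac{299}{201} \approx -1.4876$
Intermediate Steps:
$Z = -3$
$N{\left(j \right)} = j \left(-3 + j\right)$
$\frac{N{\left(M \right)}}{-402} = \frac{\left(-23\right) \left(-3 - 23\right)}{-402} = \left(-23\right) \left(-26\right) \left(- \frac{1}{402}\right) = 598 \left(- \frac{1}{402}\right) = - \frac{299}{201}$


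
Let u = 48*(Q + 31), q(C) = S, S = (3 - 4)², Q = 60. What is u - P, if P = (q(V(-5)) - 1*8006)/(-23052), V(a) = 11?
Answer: 100683131/23052 ≈ 4367.7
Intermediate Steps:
S = 1 (S = (-1)² = 1)
q(C) = 1
u = 4368 (u = 48*(60 + 31) = 48*91 = 4368)
P = 8005/23052 (P = (1 - 1*8006)/(-23052) = (1 - 8006)*(-1/23052) = -8005*(-1/23052) = 8005/23052 ≈ 0.34726)
u - P = 4368 - 1*8005/23052 = 4368 - 8005/23052 = 100683131/23052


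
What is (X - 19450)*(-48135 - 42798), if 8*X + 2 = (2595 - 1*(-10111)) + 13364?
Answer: 2944683339/2 ≈ 1.4723e+9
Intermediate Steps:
X = 6517/2 (X = -¼ + ((2595 - 1*(-10111)) + 13364)/8 = -¼ + ((2595 + 10111) + 13364)/8 = -¼ + (12706 + 13364)/8 = -¼ + (⅛)*26070 = -¼ + 13035/4 = 6517/2 ≈ 3258.5)
(X - 19450)*(-48135 - 42798) = (6517/2 - 19450)*(-48135 - 42798) = -32383/2*(-90933) = 2944683339/2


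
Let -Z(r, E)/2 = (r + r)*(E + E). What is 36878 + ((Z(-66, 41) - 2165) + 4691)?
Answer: 61052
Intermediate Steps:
Z(r, E) = -8*E*r (Z(r, E) = -2*(r + r)*(E + E) = -2*2*r*2*E = -8*E*r)
36878 + ((Z(-66, 41) - 2165) + 4691) = 36878 + ((-8*41*(-66) - 2165) + 4691) = 36878 + ((21648 - 2165) + 4691) = 36878 + (19483 + 4691) = 36878 + 24174 = 61052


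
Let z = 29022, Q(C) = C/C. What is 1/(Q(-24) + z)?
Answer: 1/29023 ≈ 3.4455e-5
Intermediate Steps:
Q(C) = 1
1/(Q(-24) + z) = 1/(1 + 29022) = 1/29023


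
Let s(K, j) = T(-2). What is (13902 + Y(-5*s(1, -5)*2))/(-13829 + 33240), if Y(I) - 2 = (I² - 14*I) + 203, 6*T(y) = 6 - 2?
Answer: 128203/174699 ≈ 0.73385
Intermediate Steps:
T(y) = ⅔ (T(y) = (6 - 2)/6 = (⅙)*4 = ⅔)
s(K, j) = ⅔
Y(I) = 205 + I² - 14*I (Y(I) = 2 + ((I² - 14*I) + 203) = 2 + (203 + I² - 14*I) = 205 + I² - 14*I)
(13902 + Y(-5*s(1, -5)*2))/(-13829 + 33240) = (13902 + (205 + (-5*⅔*2)² - 14*(-5*⅔)*2))/(-13829 + 33240) = (13902 + (205 + (-10/3*2)² - (-140)*2/3))/19411 = (13902 + (205 + (-20/3)² - 14*(-20/3)))*(1/19411) = (13902 + (205 + 400/9 + 280/3))*(1/19411) = (13902 + 3085/9)*(1/19411) = (128203/9)*(1/19411) = 128203/174699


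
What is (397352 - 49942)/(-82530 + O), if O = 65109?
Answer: -347410/17421 ≈ -19.942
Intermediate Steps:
(397352 - 49942)/(-82530 + O) = (397352 - 49942)/(-82530 + 65109) = 347410/(-17421) = 347410*(-1/17421) = -347410/17421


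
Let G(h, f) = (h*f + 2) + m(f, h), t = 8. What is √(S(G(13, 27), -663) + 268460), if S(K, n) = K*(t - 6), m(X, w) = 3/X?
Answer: 4*√151406/3 ≈ 518.81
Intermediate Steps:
G(h, f) = 2 + 3/f + f*h (G(h, f) = (h*f + 2) + 3/f = (f*h + 2) + 3/f = (2 + f*h) + 3/f = 2 + 3/f + f*h)
S(K, n) = 2*K (S(K, n) = K*(8 - 6) = K*2 = 2*K)
√(S(G(13, 27), -663) + 268460) = √(2*(2 + 3/27 + 27*13) + 268460) = √(2*(2 + 3*(1/27) + 351) + 268460) = √(2*(2 + ⅑ + 351) + 268460) = √(2*(3178/9) + 268460) = √(6356/9 + 268460) = √(2422496/9) = 4*√151406/3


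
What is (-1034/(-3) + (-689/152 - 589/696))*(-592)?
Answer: -332018612/1653 ≈ -2.0086e+5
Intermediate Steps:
(-1034/(-3) + (-689/152 - 589/696))*(-592) = (-1034*(-⅓) + (-689*1/152 - 589*1/696))*(-592) = (1034/3 + (-689/152 - 589/696))*(-592) = (1034/3 - 35567/6612)*(-592) = (2243369/6612)*(-592) = -332018612/1653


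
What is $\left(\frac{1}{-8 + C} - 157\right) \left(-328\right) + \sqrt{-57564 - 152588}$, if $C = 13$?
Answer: $\frac{257152}{5} + 2 i \sqrt{52538} \approx 51430.0 + 458.42 i$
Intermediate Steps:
$\left(\frac{1}{-8 + C} - 157\right) \left(-328\right) + \sqrt{-57564 - 152588} = \left(\frac{1}{-8 + 13} - 157\right) \left(-328\right) + \sqrt{-57564 - 152588} = \left(\frac{1}{5} - 157\right) \left(-328\right) + \sqrt{-210152} = \left(\frac{1}{5} - 157\right) \left(-328\right) + 2 i \sqrt{52538} = \left(- \frac{784}{5}\right) \left(-328\right) + 2 i \sqrt{52538} = \frac{257152}{5} + 2 i \sqrt{52538}$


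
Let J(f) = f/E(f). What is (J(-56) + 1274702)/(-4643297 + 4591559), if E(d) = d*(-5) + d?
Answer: -5098807/206952 ≈ -24.638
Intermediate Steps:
E(d) = -4*d (E(d) = -5*d + d = -4*d)
J(f) = -¼ (J(f) = f/((-4*f)) = f*(-1/(4*f)) = -¼)
(J(-56) + 1274702)/(-4643297 + 4591559) = (-¼ + 1274702)/(-4643297 + 4591559) = (5098807/4)/(-51738) = (5098807/4)*(-1/51738) = -5098807/206952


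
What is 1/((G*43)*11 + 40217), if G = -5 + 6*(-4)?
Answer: 1/26500 ≈ 3.7736e-5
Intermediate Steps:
G = -29 (G = -5 - 24 = -29)
1/((G*43)*11 + 40217) = 1/(-29*43*11 + 40217) = 1/(-1247*11 + 40217) = 1/(-13717 + 40217) = 1/26500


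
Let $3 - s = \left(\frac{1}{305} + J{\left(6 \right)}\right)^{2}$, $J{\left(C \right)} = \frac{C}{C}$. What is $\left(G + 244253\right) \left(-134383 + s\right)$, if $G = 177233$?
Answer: $- \frac{5268909295720096}{93025} \approx -5.664 \cdot 10^{10}$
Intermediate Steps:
$J{\left(C \right)} = 1$
$s = \frac{185439}{93025}$ ($s = 3 - \left(\frac{1}{305} + 1\right)^{2} = 3 - \left(\frac{306}{305}\right)^{2} = 3 - \frac{93636}{93025} = \frac{185439}{93025} \approx 1.9934$)
$\left(G + 244253\right) \left(-134383 + s\right) = \left(177233 + 244253\right) \left(-134383 + \frac{185439}{93025}\right) = 421486 \left(- \frac{12500793136}{93025}\right) = - \frac{5268909295720096}{93025}$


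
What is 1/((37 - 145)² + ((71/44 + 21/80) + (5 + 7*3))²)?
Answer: 774400/9634371561 ≈ 8.0379e-5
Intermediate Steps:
1/((37 - 145)² + ((71/44 + 21/80) + (5 + 7*3))²) = 1/((-108)² + ((71*(1/44) + 21*(1/80)) + (5 + 21))²) = 1/(11664 + ((71/44 + 21/80) + 26)²) = 1/(11664 + (1651/880 + 26)²) = 1/(11664 + (24531/880)²) = 1/(11664 + 601769961/774400) = 1/(9634371561/774400) = 774400/9634371561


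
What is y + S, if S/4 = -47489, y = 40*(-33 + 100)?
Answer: -187276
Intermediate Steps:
y = 2680 (y = 40*67 = 2680)
S = -189956 (S = 4*(-47489) = -189956)
y + S = 2680 - 189956 = -187276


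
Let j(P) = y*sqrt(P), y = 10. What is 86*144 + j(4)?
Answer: 12404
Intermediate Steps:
j(P) = 10*sqrt(P)
86*144 + j(4) = 86*144 + 10*sqrt(4) = 12384 + 10*2 = 12384 + 20 = 12404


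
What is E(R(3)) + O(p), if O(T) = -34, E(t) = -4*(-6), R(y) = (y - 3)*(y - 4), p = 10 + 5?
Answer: -10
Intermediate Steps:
p = 15
R(y) = (-4 + y)*(-3 + y) (R(y) = (-3 + y)*(-4 + y) = (-4 + y)*(-3 + y))
E(t) = 24
E(R(3)) + O(p) = 24 - 34 = -10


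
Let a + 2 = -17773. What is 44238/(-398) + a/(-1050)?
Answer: -262503/2786 ≈ -94.222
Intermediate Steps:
a = -17775 (a = -2 - 17773 = -17775)
44238/(-398) + a/(-1050) = 44238/(-398) - 17775/(-1050) = 44238*(-1/398) - 17775*(-1/1050) = -22119/199 + 237/14 = -262503/2786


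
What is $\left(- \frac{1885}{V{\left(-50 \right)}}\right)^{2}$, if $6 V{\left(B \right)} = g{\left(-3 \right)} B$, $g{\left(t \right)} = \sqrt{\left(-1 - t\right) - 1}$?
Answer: $\frac{1279161}{25} \approx 51166.0$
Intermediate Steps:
$g{\left(t \right)} = \sqrt{-2 - t}$
$V{\left(B \right)} = \frac{B}{6}$ ($V{\left(B \right)} = \frac{\sqrt{-2 - -3} B}{6} = \frac{\sqrt{-2 + 3} B}{6} = \frac{\sqrt{1} B}{6} = \frac{1 B}{6} = \frac{B}{6}$)
$\left(- \frac{1885}{V{\left(-50 \right)}}\right)^{2} = \left(- \frac{1885}{\frac{1}{6} \left(-50\right)}\right)^{2} = \left(- \frac{1885}{- \frac{25}{3}}\right)^{2} = \left(\left(-1885\right) \left(- \frac{3}{25}\right)\right)^{2} = \left(\frac{1131}{5}\right)^{2} = \frac{1279161}{25}$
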